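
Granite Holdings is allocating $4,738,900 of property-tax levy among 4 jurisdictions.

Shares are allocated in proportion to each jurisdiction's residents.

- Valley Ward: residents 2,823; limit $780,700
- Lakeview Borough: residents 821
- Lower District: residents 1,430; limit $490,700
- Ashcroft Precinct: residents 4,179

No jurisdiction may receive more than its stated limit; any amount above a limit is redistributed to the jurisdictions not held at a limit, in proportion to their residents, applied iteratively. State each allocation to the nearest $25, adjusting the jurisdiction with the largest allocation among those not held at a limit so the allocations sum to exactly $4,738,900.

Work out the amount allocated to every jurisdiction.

Residents total: 9,253.
Pro-rata shares before constraints: Valley Ward 1,445,792.14; Lakeview Borough 420,473.02; Lower District 732,370.80; Ashcroft Precinct 2,140,264.03.
Cap binds for Valley Ward ($780,700), Lower District ($490,700); residual $3,467,500 reallocated over remaining residents 5,000.
Redistributed shares: Lakeview Borough 569,363.50 → $569,375; Ashcroft Precinct 2,898,136.50 → $2,898,125.

Valley Ward: $780,700 | Lakeview Borough: $569,375 | Lower District: $490,700 | Ashcroft Precinct: $2,898,125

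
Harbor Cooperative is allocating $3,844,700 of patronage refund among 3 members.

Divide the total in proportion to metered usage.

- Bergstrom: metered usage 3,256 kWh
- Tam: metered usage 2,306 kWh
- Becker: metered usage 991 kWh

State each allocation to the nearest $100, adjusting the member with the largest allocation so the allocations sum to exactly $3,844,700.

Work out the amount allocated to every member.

Bergstrom: $1,910,400 | Tam: $1,352,900 | Becker: $581,400

Total metered usage = 6,553.
Raw shares: Bergstrom 3,256/6,553 × $3,844,700 = 1,910,322.48; Tam 2,306/6,553 × $3,844,700 = 1,352,949.52; Becker 991/6,553 × $3,844,700 = 581,428.00.
After rounding ($100): Bergstrom $1,910,300; Tam $1,352,900; Becker $581,400. Sum = $3,844,600.
Difference $3,844,700 − $3,844,600 = +$100 applied to largest allocation (Bergstrom): Bergstrom becomes $1,910,400.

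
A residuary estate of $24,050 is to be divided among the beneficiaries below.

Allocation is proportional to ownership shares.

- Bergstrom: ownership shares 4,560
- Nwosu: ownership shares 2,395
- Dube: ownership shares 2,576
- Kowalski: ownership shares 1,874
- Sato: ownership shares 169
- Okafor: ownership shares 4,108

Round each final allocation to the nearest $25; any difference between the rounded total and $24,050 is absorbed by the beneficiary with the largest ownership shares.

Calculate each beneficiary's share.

Bergstrom: $7,000; Nwosu: $3,675; Dube: $3,950; Kowalski: $2,875; Sato: $250; Okafor: $6,300

Total ownership shares = 4,560 + 2,395 + 2,576 + 1,874 + 169 + 4,108 = 15,682.
Proportional shares: Bergstrom 6,993.24; Nwosu 3,672.98; Dube 3,950.57; Kowalski 2,873.98; Sato 259.18; Okafor 6,300.05.
After rounding ($25): Bergstrom $7,000; Nwosu $3,675; Dube $3,950; Kowalski $2,875; Sato $250; Okafor $6,300. Sum = $24,050.
No rounding difference to absorb.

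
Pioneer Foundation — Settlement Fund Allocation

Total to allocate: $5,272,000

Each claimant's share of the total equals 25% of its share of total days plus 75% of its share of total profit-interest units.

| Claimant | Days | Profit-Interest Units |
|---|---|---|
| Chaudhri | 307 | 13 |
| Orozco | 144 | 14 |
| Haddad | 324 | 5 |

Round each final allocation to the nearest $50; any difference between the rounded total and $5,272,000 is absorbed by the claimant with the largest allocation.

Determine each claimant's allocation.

Days total 775; profit-interest units total 32.
Combined weights (25% days + 75% profit-interest units): Chaudhri 0.4037; Orozco 0.3746; Haddad 0.2217.
Unrounded shares: Chaudhri 2,128,410.56; Orozco 1,974,767.90; Haddad 1,168,821.53.
At nearest $50: Chaudhri $2,128,400; Orozco $1,974,750; Haddad $1,168,800. Sum = $5,271,950.
Difference $5,272,000 − $5,271,950 = +$50 applied to largest allocation (Chaudhri): Chaudhri becomes $2,128,450.

Chaudhri: $2,128,450 · Orozco: $1,974,750 · Haddad: $1,168,800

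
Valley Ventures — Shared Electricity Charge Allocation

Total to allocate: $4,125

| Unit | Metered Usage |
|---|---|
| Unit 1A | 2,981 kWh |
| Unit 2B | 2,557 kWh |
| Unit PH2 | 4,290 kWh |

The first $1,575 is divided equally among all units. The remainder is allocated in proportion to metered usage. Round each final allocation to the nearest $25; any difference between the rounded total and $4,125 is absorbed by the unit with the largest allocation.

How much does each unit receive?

Unit 1A: $1,300 | Unit 2B: $1,200 | Unit PH2: $1,625

$1,575 shared equally gives $525 per unit.
Remainder $2,550 by metered usage (total 9,828): Unit 1A 773.46 → $775; Unit 2B 663.45 → $675; Unit PH2 1,113.10 → $1,125.
Rounding difference −$25 on remainder applied to Unit PH2.
Totals: Unit 1A $525 + $775 = $1,300; Unit 2B $525 + $675 = $1,200; Unit PH2 $525 + $1,100 = $1,625.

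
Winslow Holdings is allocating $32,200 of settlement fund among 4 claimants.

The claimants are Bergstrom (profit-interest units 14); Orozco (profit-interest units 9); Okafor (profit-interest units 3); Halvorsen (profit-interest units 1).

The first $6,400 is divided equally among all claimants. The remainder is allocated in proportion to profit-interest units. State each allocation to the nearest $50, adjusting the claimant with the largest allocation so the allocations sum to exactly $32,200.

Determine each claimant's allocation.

Bergstrom: $15,000 | Orozco: $10,200 | Okafor: $4,450 | Halvorsen: $2,550

First tranche $6,400 split equally: $1,600 each.
Remainder $25,800 by profit-interest units (total 27): Bergstrom 13,377.78 → $13,400; Orozco 8,600.00 → $8,600; Okafor 2,866.67 → $2,850; Halvorsen 955.56 → $950.
Totals: Bergstrom $1,600 + $13,400 = $15,000; Orozco $1,600 + $8,600 = $10,200; Okafor $1,600 + $2,850 = $4,450; Halvorsen $1,600 + $950 = $2,550.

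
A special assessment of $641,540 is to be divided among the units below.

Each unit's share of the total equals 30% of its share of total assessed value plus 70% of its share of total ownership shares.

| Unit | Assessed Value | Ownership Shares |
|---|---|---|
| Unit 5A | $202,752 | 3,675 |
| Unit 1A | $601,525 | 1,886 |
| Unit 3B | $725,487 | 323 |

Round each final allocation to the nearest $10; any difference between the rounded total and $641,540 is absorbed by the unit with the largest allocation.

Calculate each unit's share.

Unit 5A: $305,990 · Unit 1A: $219,620 · Unit 3B: $115,930

Assessed value total 1,529,764; ownership shares total 5,884.
Combined weights (30% assessed value + 70% ownership shares): Unit 5A 0.4770; Unit 1A 0.3423; Unit 3B 0.1807.
Unrounded shares: Unit 5A 305,991.49; Unit 1A 219,621.88; Unit 3B 115,926.62.
At nearest $10: Unit 5A $305,990; Unit 1A $219,620; Unit 3B $115,930. Sum = $641,540.
No rounding difference to absorb.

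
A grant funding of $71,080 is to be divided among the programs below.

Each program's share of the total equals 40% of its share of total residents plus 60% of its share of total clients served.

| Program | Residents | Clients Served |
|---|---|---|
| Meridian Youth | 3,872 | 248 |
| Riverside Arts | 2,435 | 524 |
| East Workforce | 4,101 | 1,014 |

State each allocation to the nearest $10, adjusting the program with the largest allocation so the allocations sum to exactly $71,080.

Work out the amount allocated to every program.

Totals — residents 10,408, clients served 1,786.
Blended shares (40% residents + 60% clients served): Meridian Youth 0.2321; Riverside Arts 0.2696; East Workforce 0.4983.
Proportional shares: Meridian Youth 16,499.32; Riverside Arts 19,164.43; East Workforce 35,416.25.
Rounded to nearest $10: Meridian Youth $16,500; Riverside Arts $19,160; East Workforce $35,420. Sum = $71,080.
Sum already equals the total — no adjustment.

Meridian Youth: $16,500 | Riverside Arts: $19,160 | East Workforce: $35,420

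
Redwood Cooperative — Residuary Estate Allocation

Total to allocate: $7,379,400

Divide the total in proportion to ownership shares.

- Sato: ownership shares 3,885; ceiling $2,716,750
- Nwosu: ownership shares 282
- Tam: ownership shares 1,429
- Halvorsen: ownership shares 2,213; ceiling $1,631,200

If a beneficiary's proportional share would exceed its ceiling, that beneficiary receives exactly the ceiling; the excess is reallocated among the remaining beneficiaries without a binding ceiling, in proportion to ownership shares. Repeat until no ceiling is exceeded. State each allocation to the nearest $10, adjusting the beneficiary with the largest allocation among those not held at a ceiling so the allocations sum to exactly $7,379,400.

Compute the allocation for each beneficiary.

Ownership shares total: 7,809.
Pro-rata shares before constraints: Sato 3,671,272.76; Nwosu 266,486.21; Tam 1,350,385.79; Halvorsen 2,091,255.24.
Cap binds for Sato ($2,716,750), Halvorsen ($1,631,200); remaining pool $3,031,450 reallocated over remaining ownership shares 1,711.
Shares after redistribution: Nwosu 499,631.15 → $499,630; Tam 2,531,818.85 → $2,531,820.

Sato: $2,716,750 · Nwosu: $499,630 · Tam: $2,531,820 · Halvorsen: $1,631,200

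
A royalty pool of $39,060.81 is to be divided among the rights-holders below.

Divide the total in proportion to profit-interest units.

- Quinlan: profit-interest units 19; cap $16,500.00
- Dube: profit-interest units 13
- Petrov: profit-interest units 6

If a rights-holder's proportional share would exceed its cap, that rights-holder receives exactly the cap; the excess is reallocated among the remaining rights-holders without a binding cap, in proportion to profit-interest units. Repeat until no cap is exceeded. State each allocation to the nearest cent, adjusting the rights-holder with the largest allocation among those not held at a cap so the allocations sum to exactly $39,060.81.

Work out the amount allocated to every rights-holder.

Quinlan: $16,500.00 | Dube: $15,436.34 | Petrov: $7,124.47

Total profit-interest units = 38.
Proportional shares (ignoring caps): Quinlan 19,530.4050; Dube 13,362.9087; Petrov 6,167.4963.
Capped: Quinlan ($16,500.00); remaining pool $22,560.81 reallocated over remaining profit-interest units 19.
Redistributed shares: Dube 15,436.3437 → $15,436.34; Petrov 7,124.4663 → $7,124.47.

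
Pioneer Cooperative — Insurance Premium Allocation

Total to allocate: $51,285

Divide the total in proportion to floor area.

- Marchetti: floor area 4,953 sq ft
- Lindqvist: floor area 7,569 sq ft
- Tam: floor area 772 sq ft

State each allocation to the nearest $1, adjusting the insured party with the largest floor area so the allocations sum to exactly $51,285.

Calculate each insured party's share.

Marchetti: $19,107 | Lindqvist: $29,200 | Tam: $2,978

Floor area total: 13,294.
Raw shares: Marchetti 4,953/13,294 × $51,285 = 19,107.46; Lindqvist 7,569/13,294 × $51,285 = 29,199.35; Tam 772/13,294 × $51,285 = 2,978.19.
At nearest $1: Marchetti $19,107; Lindqvist $29,199; Tam $2,978. Sum = $51,284.
Difference $51,285 − $51,284 = +$1 applied to largest floor area (Lindqvist): Lindqvist becomes $29,200.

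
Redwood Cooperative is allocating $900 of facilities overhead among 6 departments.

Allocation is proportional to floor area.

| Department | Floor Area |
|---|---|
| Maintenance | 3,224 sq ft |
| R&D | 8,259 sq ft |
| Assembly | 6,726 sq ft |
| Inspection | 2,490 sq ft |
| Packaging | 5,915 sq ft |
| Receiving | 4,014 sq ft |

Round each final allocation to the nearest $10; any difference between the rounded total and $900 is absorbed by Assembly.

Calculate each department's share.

Maintenance: $90 · R&D: $240 · Assembly: $210 · Inspection: $70 · Packaging: $170 · Receiving: $120

Floor area total: 30,628.
Raw shares: Maintenance 3,224/30,628 × $900 = 94.74; R&D 8,259/30,628 × $900 = 242.69; Assembly 6,726/30,628 × $900 = 197.64; Inspection 2,490/30,628 × $900 = 73.17; Packaging 5,915/30,628 × $900 = 173.81; Receiving 4,014/30,628 × $900 = 117.95.
After rounding ($10): Maintenance $90; R&D $240; Assembly $200; Inspection $70; Packaging $170; Receiving $120. Sum = $890.
Difference $900 − $890 = +$10 applied to Assembly: Assembly becomes $210.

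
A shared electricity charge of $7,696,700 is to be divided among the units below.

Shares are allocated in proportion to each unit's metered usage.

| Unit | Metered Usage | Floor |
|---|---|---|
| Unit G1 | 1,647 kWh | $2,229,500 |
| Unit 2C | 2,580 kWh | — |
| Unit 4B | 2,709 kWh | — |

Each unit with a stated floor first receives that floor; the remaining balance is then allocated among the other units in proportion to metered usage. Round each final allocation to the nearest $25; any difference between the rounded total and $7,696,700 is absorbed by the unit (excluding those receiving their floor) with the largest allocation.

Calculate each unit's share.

Unit G1: $2,229,500; Unit 2C: $2,666,925; Unit 4B: $2,800,275

Guaranteed amounts: Unit G1 $2,229,500. Balance $5,467,200.
Balance split over remaining metered usage 5,289: Unit 2C 2,666,926.83 → $2,666,925; Unit 4B 2,800,273.17 → $2,800,275.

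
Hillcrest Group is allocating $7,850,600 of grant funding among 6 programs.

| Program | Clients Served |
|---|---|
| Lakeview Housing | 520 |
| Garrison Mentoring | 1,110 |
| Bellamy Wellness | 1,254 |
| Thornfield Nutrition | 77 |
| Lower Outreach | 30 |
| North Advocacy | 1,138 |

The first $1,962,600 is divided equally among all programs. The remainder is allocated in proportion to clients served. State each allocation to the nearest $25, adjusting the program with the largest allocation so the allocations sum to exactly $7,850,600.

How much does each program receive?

$1,962,600 shared equally gives $327,100 per program.
Remainder $5,888,000 by clients served (total 4,129): Lakeview Housing 741,525.79 → $741,525; Garrison Mentoring 1,582,872.37 → $1,582,875; Bellamy Wellness 1,788,217.97 → $1,788,225; Thornfield Nutrition 109,802.86 → $109,800; Lower Outreach 42,780.33 → $42,775; North Advocacy 1,622,800.68 → $1,622,800.
Totals: Lakeview Housing $327,100 + $741,525 = $1,068,625; Garrison Mentoring $327,100 + $1,582,875 = $1,909,975; Bellamy Wellness $327,100 + $1,788,225 = $2,115,325; Thornfield Nutrition $327,100 + $109,800 = $436,900; Lower Outreach $327,100 + $42,775 = $369,875; North Advocacy $327,100 + $1,622,800 = $1,949,900.

Lakeview Housing: $1,068,625; Garrison Mentoring: $1,909,975; Bellamy Wellness: $2,115,325; Thornfield Nutrition: $436,900; Lower Outreach: $369,875; North Advocacy: $1,949,900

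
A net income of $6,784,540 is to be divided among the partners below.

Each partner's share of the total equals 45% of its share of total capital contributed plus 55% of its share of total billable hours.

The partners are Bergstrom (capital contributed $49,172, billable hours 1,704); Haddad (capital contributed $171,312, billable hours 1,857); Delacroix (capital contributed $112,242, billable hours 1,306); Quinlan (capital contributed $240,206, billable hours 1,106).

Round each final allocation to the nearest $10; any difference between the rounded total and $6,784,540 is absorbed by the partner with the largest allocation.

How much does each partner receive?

Capital contributed total 572,932; billable hours total 5,973.
Combined weights (45% capital contributed + 55% billable hours): Bergstrom 0.1955; Haddad 0.3055; Delacroix 0.2084; Quinlan 0.2905.
Unrounded shares: Bergstrom 1,326,563.57; Haddad 2,073,007.13; Delacroix 1,414,009.79; Quinlan 1,970,959.52.
At nearest $10: Bergstrom $1,326,560; Haddad $2,073,010; Delacroix $1,414,010; Quinlan $1,970,960. Sum = $6,784,540.
Rounded total matches; no reconciliation needed.

Bergstrom: $1,326,560 · Haddad: $2,073,010 · Delacroix: $1,414,010 · Quinlan: $1,970,960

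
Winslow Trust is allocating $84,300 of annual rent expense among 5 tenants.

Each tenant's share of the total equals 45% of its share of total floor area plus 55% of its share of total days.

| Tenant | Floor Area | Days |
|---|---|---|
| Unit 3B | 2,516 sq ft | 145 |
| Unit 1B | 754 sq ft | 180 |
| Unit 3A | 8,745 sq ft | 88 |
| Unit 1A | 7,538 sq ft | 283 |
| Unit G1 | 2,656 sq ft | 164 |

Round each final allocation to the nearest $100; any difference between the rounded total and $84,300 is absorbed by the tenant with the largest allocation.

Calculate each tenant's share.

Unit 3B: $12,100; Unit 1B: $11,000; Unit 3A: $19,700; Unit 1A: $28,100; Unit G1: $13,400

Totals — floor area 22,209, days 860.
Combined weights (45% floor area + 55% days): Unit 3B 0.1437; Unit 1B 0.1304; Unit 3A 0.2335; Unit 1A 0.3337; Unit G1 0.1587.
Unrounded shares: Unit 3B 12,114.91; Unit 1B 10,992.20; Unit 3A 19,681.58; Unit 1A 28,132.91; Unit G1 13,378.39.
Rounded to nearest $100: Unit 3B $12,100; Unit 1B $11,000; Unit 3A $19,700; Unit 1A $28,100; Unit G1 $13,400. Sum = $84,300.
No rounding difference to absorb.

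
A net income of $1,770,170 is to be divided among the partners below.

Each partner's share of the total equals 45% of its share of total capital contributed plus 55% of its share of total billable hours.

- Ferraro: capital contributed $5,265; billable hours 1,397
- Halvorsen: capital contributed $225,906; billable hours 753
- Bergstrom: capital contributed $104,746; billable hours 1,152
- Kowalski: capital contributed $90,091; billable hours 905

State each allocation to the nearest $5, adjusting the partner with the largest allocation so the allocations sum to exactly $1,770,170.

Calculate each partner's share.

Ferraro: $333,140; Halvorsen: $596,675; Bergstrom: $462,460; Kowalski: $377,895

Capital contributed total 426,008; billable hours total 4,207.
Blended shares (45% capital contributed + 55% billable hours): Ferraro 0.1882; Halvorsen 0.3371; Bergstrom 0.2613; Kowalski 0.2135.
Raw shares: Ferraro 333,141.74; Halvorsen 596,674.19; Bergstrom 462,459.10; Kowalski 377,894.96.
After rounding ($5): Ferraro $333,140; Halvorsen $596,675; Bergstrom $462,460; Kowalski $377,895. Sum = $1,770,170.
Rounded total matches; no reconciliation needed.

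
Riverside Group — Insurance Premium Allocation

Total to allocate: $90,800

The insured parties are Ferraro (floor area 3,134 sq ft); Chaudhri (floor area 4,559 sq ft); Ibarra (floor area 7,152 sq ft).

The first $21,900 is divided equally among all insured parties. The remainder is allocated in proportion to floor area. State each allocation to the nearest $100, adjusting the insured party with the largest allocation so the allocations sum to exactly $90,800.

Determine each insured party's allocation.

Equal tier: $21,900 ÷ 3 = $7,300 apiece.
Remainder $68,900 by floor area (total 14,845): Ferraro 14,545.81 → $14,500; Chaudhri 21,159.66 → $21,200; Ibarra 33,194.53 → $33,200.
Totals: Ferraro $7,300 + $14,500 = $21,800; Chaudhri $7,300 + $21,200 = $28,500; Ibarra $7,300 + $33,200 = $40,500.

Ferraro: $21,800 | Chaudhri: $28,500 | Ibarra: $40,500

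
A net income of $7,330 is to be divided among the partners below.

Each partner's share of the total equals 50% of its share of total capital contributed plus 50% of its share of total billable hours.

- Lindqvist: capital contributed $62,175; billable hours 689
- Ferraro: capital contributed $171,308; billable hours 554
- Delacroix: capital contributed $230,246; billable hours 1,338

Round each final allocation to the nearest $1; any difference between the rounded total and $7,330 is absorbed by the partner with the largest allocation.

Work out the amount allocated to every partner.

Lindqvist: $1,470 | Ferraro: $2,141 | Delacroix: $3,719

Capital contributed total 463,729; billable hours total 2,581.
Composite weights (50% capital contributed + 50% billable hours): Lindqvist 0.2005; Ferraro 0.2920; Delacroix 0.5075.
Proportional shares: Lindqvist 1,469.76; Ferraro 2,140.58; Delacroix 3,719.66.
Rounded to nearest $1: Lindqvist $1,470; Ferraro $2,141; Delacroix $3,720. Sum = $7,331.
Difference $7,330 − $7,331 = −$1 applied to largest allocation (Delacroix): Delacroix becomes $3,719.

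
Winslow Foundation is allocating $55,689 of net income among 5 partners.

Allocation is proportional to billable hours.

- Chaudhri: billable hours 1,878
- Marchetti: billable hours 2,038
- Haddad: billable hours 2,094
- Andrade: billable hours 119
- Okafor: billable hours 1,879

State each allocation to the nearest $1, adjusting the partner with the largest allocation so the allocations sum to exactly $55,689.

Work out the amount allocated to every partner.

Billable hours total: 8,008.
Proportional shares: Chaudhri 1,878/8,008 × $55,689 = 13,059.93; Marchetti 2,038/8,008 × $55,689 = 14,172.60; Haddad 2,094/8,008 × $55,689 = 14,562.03; Andrade 119/8,008 × $55,689 = 827.55; Okafor 1,879/8,008 × $55,689 = 13,066.89.
After rounding ($1): Chaudhri $13,060; Marchetti $14,173; Haddad $14,562; Andrade $828; Okafor $13,067. Sum = $55,690.
Difference $55,689 − $55,690 = −$1 applied to largest allocation (Haddad): Haddad becomes $14,561.

Chaudhri: $13,060 | Marchetti: $14,173 | Haddad: $14,561 | Andrade: $828 | Okafor: $13,067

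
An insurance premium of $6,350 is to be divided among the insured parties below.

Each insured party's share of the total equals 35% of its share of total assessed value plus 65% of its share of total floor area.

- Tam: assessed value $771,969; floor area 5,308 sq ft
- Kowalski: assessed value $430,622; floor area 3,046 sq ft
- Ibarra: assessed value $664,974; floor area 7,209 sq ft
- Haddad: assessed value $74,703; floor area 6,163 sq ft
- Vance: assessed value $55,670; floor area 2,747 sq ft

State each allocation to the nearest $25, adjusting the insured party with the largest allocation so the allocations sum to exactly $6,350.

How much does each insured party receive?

Tam: $1,750; Kowalski: $1,000; Ibarra: $1,950; Haddad: $1,125; Vance: $525

Totals — assessed value 1,997,938, floor area 24,473.
Combined weights (35% assessed value + 65% floor area): Tam 0.2762; Kowalski 0.1563; Ibarra 0.3080; Haddad 0.1768; Vance 0.0827.
Proportional shares: Tam 1,753.96; Kowalski 992.75; Ibarra 1,955.55; Haddad 1,122.52; Vance 525.22.
Rounded to nearest $25: Tam $1,750; Kowalski $1,000; Ibarra $1,950; Haddad $1,125; Vance $525. Sum = $6,350.
Rounded total matches; no reconciliation needed.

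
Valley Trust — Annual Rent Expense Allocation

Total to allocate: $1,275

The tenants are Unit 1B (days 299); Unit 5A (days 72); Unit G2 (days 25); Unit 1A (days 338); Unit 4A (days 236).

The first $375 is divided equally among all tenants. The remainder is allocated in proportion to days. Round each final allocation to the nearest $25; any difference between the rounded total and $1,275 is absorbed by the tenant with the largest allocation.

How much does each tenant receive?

Equal tier: $375 ÷ 5 = $75 apiece.
Remainder $900 by days (total 970): Unit 1B 277.42 → $275; Unit 5A 66.80 → $75; Unit G2 23.20 → $25; Unit 1A 313.61 → $325; Unit 4A 218.97 → $225.
Rounding difference −$25 on remainder applied to Unit 1A.
Totals: Unit 1B $75 + $275 = $350; Unit 5A $75 + $75 = $150; Unit G2 $75 + $25 = $100; Unit 1A $75 + $300 = $375; Unit 4A $75 + $225 = $300.

Unit 1B: $350 | Unit 5A: $150 | Unit G2: $100 | Unit 1A: $375 | Unit 4A: $300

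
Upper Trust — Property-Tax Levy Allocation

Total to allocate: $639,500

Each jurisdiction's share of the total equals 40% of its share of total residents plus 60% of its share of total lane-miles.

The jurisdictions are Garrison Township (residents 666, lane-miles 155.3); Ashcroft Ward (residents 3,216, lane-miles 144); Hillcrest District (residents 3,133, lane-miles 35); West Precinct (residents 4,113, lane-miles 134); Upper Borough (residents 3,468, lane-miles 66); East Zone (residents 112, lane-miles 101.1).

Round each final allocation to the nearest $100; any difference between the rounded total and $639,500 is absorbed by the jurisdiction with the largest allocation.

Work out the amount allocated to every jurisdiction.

Garrison Township: $105,400; Ashcroft Ward: $142,900; Hillcrest District: $75,600; West Precinct: $152,400; Upper Borough: $100,200; East Zone: $63,000

Totals — residents 14,708, lane-miles 635.4.
Combined weights (40% residents + 60% lane-miles): Garrison Township 0.1648; Ashcroft Ward 0.2234; Hillcrest District 0.1183; West Precinct 0.2384; Upper Borough 0.1566; East Zone 0.0985.
Unrounded shares: Garrison Township 105,364.26; Ashcroft Ward 142,889.84; Hillcrest District 75,624.31; West Precinct 152,451.66; Upper Borough 100,170.62; East Zone 62,999.31.
After rounding ($100): Garrison Township $105,400; Ashcroft Ward $142,900; Hillcrest District $75,600; West Precinct $152,500; Upper Borough $100,200; East Zone $63,000. Sum = $639,600.
Difference $639,500 − $639,600 = −$100 applied to largest allocation (West Precinct): West Precinct becomes $152,400.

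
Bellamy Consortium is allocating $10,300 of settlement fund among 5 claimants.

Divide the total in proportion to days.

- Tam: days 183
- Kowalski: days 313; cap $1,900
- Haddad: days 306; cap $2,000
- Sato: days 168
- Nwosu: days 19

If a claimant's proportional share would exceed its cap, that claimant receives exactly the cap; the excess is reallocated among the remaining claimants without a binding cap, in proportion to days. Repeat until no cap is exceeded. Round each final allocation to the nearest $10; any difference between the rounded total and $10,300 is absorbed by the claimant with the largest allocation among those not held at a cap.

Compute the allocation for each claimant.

Tam: $3,160 · Kowalski: $1,900 · Haddad: $2,000 · Sato: $2,910 · Nwosu: $330

Total days = 989.
Pro-rata shares before constraints: Tam 1,905.86; Kowalski 3,259.76; Haddad 3,186.86; Sato 1,749.65; Nwosu 197.88.
Capped: Kowalski ($1,900), Haddad ($2,000); remaining pool $6,400 reallocated over remaining days 370.
Redistributed shares: Tam 3,165.41 → $3,170; Sato 2,905.95 → $2,910; Nwosu 328.65 → $330.
Rounding difference −$10 applied to Tam → $3,160.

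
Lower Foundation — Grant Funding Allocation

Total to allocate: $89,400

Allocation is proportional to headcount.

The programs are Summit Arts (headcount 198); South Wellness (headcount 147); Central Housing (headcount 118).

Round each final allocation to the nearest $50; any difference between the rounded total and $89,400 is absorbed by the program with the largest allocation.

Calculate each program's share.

Combined headcount = 463.
Pro-rata amounts: Summit Arts 198/463 × $89,400 = 38,231.53; South Wellness 147/463 × $89,400 = 28,384.02; Central Housing 118/463 × $89,400 = 22,784.45.
After rounding ($50): Summit Arts $38,250; South Wellness $28,400; Central Housing $22,800. Sum = $89,450.
Difference $89,400 − $89,450 = −$50 applied to largest allocation (Summit Arts): Summit Arts becomes $38,200.

Summit Arts: $38,200 | South Wellness: $28,400 | Central Housing: $22,800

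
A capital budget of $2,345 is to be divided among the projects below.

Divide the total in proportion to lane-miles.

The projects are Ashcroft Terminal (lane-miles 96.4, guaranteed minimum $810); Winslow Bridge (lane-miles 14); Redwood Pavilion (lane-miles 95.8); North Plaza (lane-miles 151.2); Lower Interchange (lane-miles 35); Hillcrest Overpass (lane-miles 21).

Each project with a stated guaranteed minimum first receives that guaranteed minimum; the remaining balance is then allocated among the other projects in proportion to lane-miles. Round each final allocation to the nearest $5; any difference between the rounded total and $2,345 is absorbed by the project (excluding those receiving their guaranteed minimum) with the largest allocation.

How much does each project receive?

Ashcroft Terminal: $810 | Winslow Bridge: $70 | Redwood Pavilion: $465 | North Plaza: $730 | Lower Interchange: $170 | Hillcrest Overpass: $100

Minimums first: Ashcroft Terminal $810. Residual $1,535.
Residual split over remaining lane-miles 317: Winslow Bridge 67.79 → $70; Redwood Pavilion 463.89 → $465; North Plaza 732.15 → $730; Lower Interchange 169.48 → $170; Hillcrest Overpass 101.69 → $100.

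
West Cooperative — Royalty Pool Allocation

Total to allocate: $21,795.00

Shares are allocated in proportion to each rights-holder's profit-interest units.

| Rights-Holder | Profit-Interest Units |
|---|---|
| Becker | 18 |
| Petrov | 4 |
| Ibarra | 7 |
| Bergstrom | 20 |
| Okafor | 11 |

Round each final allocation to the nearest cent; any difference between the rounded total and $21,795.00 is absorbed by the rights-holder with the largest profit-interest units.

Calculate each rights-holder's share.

Total profit-interest units = 18 + 4 + 7 + 20 + 11 = 60.
Raw shares: Becker 6,538.5000; Petrov 1,453.0000; Ibarra 2,542.7500; Bergstrom 7,265.0000; Okafor 3,995.7500.
After rounding (cent): Becker $6,538.50; Petrov $1,453.00; Ibarra $2,542.75; Bergstrom $7,265.00; Okafor $3,995.75. Sum = $21,795.00.
Sum already equals the total — no adjustment.

Becker: $6,538.50; Petrov: $1,453.00; Ibarra: $2,542.75; Bergstrom: $7,265.00; Okafor: $3,995.75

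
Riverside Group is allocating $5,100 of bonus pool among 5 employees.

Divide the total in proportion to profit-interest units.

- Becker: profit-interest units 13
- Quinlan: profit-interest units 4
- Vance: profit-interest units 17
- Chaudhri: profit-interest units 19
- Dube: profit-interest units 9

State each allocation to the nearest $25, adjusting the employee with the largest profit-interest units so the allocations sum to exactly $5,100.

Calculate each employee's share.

Combined profit-interest units = 62.
Unrounded shares: Becker 13/62 × $5,100 = 1,069.35; Quinlan 4/62 × $5,100 = 329.03; Vance 17/62 × $5,100 = 1,398.39; Chaudhri 19/62 × $5,100 = 1,562.90; Dube 9/62 × $5,100 = 740.32.
After rounding ($25): Becker $1,075; Quinlan $325; Vance $1,400; Chaudhri $1,575; Dube $750. Sum = $5,125.
Difference $5,100 − $5,125 = −$25 applied to largest profit-interest units (Chaudhri): Chaudhri becomes $1,550.

Becker: $1,075 | Quinlan: $325 | Vance: $1,400 | Chaudhri: $1,550 | Dube: $750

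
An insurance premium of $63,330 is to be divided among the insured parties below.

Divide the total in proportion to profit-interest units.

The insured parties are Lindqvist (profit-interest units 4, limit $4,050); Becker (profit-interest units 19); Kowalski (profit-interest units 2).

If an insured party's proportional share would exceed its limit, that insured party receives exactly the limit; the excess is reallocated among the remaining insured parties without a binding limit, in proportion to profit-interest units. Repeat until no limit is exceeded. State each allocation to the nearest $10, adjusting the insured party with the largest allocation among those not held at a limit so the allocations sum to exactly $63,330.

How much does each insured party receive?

Lindqvist: $4,050 | Becker: $53,630 | Kowalski: $5,650

Sum of profit-interest units: 25.
Unconstrained shares: Lindqvist 10,132.80; Becker 48,130.80; Kowalski 5,066.40.
Capped: Lindqvist ($4,050); balance $59,280 reallocated over remaining profit-interest units 21.
Redistributed shares: Becker 53,634.29 → $53,630; Kowalski 5,645.71 → $5,650.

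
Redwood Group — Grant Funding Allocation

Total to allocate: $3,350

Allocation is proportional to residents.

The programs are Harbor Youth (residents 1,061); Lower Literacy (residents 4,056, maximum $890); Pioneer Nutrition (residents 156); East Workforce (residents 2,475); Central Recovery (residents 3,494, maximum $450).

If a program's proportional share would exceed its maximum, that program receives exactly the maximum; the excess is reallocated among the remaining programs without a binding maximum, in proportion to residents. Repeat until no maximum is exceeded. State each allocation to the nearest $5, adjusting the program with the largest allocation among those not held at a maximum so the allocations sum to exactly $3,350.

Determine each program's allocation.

Harbor Youth: $580 · Lower Literacy: $890 · Pioneer Nutrition: $85 · East Workforce: $1,345 · Central Recovery: $450

Total residents = 11,242.
Proportional shares (ignoring caps): Harbor Youth 316.17; Lower Literacy 1,208.65; Pioneer Nutrition 46.49; East Workforce 737.52; Central Recovery 1,041.18.
Capped: Lower Literacy ($890), Central Recovery ($450); balance $2,010 reallocated over remaining residents 3,692.
Shares after redistribution: Harbor Youth 577.63 → $580; Pioneer Nutrition 84.93 → $85; East Workforce 1,347.44 → $1,345.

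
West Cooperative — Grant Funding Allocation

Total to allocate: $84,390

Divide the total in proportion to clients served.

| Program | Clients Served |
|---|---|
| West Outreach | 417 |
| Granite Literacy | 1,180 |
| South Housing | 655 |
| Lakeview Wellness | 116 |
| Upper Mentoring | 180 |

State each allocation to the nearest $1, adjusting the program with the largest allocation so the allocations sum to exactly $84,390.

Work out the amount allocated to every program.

Clients served total: 2,548.
Proportional shares: West Outreach 417/2,548 × $84,390 = 13,811.08; Granite Literacy 1,180/2,548 × $84,390 = 39,081.71; South Housing 655/2,548 × $84,390 = 21,693.66; Lakeview Wellness 116/2,548 × $84,390 = 3,841.93; Upper Mentoring 180/2,548 × $84,390 = 5,961.62.
Rounded to nearest $1: West Outreach $13,811; Granite Literacy $39,082; South Housing $21,694; Lakeview Wellness $3,842; Upper Mentoring $5,962. Sum = $84,391.
Difference $84,390 − $84,391 = −$1 applied to largest allocation (Granite Literacy): Granite Literacy becomes $39,081.

West Outreach: $13,811 · Granite Literacy: $39,081 · South Housing: $21,694 · Lakeview Wellness: $3,842 · Upper Mentoring: $5,962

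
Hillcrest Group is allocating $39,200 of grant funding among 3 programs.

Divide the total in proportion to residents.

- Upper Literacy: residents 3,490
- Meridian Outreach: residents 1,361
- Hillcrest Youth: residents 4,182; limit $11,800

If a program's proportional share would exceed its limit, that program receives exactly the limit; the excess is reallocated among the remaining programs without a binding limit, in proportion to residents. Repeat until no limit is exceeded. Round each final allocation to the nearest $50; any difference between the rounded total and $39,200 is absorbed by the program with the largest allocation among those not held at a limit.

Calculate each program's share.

Upper Literacy: $19,700; Meridian Outreach: $7,700; Hillcrest Youth: $11,800

Residents total: 9,033.
Proportional shares (ignoring caps): Upper Literacy 15,145.36; Meridian Outreach 5,906.25; Hillcrest Youth 18,148.39.
Cap binds for Hillcrest Youth ($11,800); balance $27,400 reallocated over remaining residents 4,851.
Redistributed shares: Upper Literacy 19,712.64 → $19,700; Meridian Outreach 7,687.36 → $7,700.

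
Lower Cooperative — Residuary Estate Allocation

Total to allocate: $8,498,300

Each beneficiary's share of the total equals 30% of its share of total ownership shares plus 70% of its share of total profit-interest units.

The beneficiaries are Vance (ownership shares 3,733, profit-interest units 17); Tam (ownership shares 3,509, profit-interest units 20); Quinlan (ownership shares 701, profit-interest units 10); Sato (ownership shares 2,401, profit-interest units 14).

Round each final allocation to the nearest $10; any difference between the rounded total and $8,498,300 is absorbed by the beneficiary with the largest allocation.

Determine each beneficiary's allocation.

Vance: $2,577,940; Tam: $2,815,290; Quinlan: $1,147,990; Sato: $1,957,080

Totals — ownership shares 10,344, profit-interest units 61.
Blended shares (30% ownership shares + 70% profit-interest units): Vance 0.3033; Tam 0.3313; Quinlan 0.1351; Sato 0.2303.
Pro-rata amounts: Vance 2,577,939.15; Tam 2,815,294.20; Quinlan 1,147,990.52; Sato 1,957,076.13.
After rounding ($10): Vance $2,577,940; Tam $2,815,290; Quinlan $1,147,990; Sato $1,957,080. Sum = $8,498,300.
Rounded total matches; no reconciliation needed.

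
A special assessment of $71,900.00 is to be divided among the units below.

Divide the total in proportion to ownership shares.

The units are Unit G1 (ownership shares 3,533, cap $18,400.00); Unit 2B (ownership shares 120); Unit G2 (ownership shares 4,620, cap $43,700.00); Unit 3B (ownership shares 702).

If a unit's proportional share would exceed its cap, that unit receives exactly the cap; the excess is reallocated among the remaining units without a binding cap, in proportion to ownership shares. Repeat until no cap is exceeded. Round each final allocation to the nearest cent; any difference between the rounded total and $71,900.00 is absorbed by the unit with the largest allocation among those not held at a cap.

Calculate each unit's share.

Total ownership shares = 8,975.
Unconstrained shares: Unit G1 28,303.3649; Unit 2B 961.3370; Unit G2 37,011.4763; Unit 3B 5,623.8217.
Cap binds for Unit G1 ($18,400.00); remaining pool $53,500.00 reallocated over remaining ownership shares 5,442.
Cap binds for Unit G2 ($43,700.00); remaining pool $9,800.00 reallocated over remaining ownership shares 822.
Redistributed shares: Unit 2B 1,430.6569 → $1,430.66; Unit 3B 8,369.3431 → $8,369.34.

Unit G1: $18,400.00; Unit 2B: $1,430.66; Unit G2: $43,700.00; Unit 3B: $8,369.34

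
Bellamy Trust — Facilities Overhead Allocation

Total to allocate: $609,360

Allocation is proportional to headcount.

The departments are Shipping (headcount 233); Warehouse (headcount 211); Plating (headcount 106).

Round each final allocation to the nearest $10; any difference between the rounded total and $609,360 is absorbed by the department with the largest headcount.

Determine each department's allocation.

Shipping: $258,150 · Warehouse: $233,770 · Plating: $117,440

Total headcount = 233 + 211 + 106 = 550.
Pro-rata amounts: Shipping 258,147.05; Warehouse 233,772.65; Plating 117,440.29.
At nearest $10: Shipping $258,150; Warehouse $233,770; Plating $117,440. Sum = $609,360.
Sum already equals the total — no adjustment.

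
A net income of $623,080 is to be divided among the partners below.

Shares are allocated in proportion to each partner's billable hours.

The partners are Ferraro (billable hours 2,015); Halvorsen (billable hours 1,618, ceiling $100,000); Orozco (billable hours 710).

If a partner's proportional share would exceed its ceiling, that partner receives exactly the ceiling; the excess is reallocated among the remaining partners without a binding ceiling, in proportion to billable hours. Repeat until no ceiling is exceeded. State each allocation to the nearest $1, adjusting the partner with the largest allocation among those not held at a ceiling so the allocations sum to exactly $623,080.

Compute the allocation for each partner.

Total billable hours = 4,343.
Unconstrained shares: Ferraro 289,087.31; Halvorsen 232,130.66; Orozco 101,862.03.
Held at cap: Halvorsen ($100,000); remaining pool $523,080 reallocated over remaining billable hours 2,725.
Remaining shares: Ferraro 386,791.27 → $386,791; Orozco 136,288.73 → $136,289.

Ferraro: $386,791; Halvorsen: $100,000; Orozco: $136,289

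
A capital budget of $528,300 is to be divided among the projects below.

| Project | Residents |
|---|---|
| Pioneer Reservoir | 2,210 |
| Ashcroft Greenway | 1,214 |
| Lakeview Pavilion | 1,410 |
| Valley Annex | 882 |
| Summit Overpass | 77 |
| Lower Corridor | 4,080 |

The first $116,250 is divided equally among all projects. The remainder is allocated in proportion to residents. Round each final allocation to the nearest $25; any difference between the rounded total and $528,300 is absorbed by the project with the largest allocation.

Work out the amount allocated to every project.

First tranche $116,250 split equally: $19,375 each.
Remainder $412,050 by residents (total 9,873): Pioneer Reservoir 92,234.43 → $92,225; Ashcroft Greenway 50,666.33 → $50,675; Lakeview Pavilion 58,846.40 → $58,850; Valley Annex 36,810.30 → $36,800; Summit Overpass 3,213.60 → $3,225; Lower Corridor 170,278.94 → $170,275.
Totals: Pioneer Reservoir $19,375 + $92,225 = $111,600; Ashcroft Greenway $19,375 + $50,675 = $70,050; Lakeview Pavilion $19,375 + $58,850 = $78,225; Valley Annex $19,375 + $36,800 = $56,175; Summit Overpass $19,375 + $3,225 = $22,600; Lower Corridor $19,375 + $170,275 = $189,650.

Pioneer Reservoir: $111,600 | Ashcroft Greenway: $70,050 | Lakeview Pavilion: $78,225 | Valley Annex: $56,175 | Summit Overpass: $22,600 | Lower Corridor: $189,650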